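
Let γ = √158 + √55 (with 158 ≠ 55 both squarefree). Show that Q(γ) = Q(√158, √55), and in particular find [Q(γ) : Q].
[Q(γ) : Q] = 4 (equivalently, Q(γ) = Q(√158, √55))

Obviously Q(γ) ⊆ Q(√158, √55), and [Q(√158, √55):Q] = 4 (since 158, 55 are distinct squarefree integers > 1 with 8690 not a perfect square). To show equality we compute the minimal polynomial of γ. From γ = √158 + √55: γ^2 = 158 + 2√(8690) + 55 = 213 + 2√(8690), so γ^2 - 213 = 2√(8690); squaring, (γ^2 - 213)^2 = 4·8690, i.e. γ^4 - 426γ^2 + 45369 - 34760 = 0, i.e. γ^4 - 426γ^2 + 10609 = 0. So γ is a root of x^4 - 426x^2 + 10609. This polynomial is irreducible over Q: it has no rational root (each ±√158 ± √55 is irrational), and any factorization into two quadratics over Q would force √(8690) ∈ Q (pairing opposite roots) or √158, √55 ∈ Q (other pairings), all impossible. Hence [Q(γ):Q] = 4 = [Q(√158, √55):Q], so Q(γ) = Q(√158, √55).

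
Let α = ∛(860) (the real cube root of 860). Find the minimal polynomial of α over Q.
m_α(x) = x^3 - 860

α satisfies α^3 = 860, so x^3 - 860 annihilates α. By the rational root test, a rational root p/q (in lowest terms) of x^3 - 860 would satisfy p^3 = 860 q^3, forcing q = 1 and p^3 = 860; but 860 is not a perfect cube, contradiction. A monic cubic over Q with no rational root is irreducible (any nontrivial factorization would include a linear factor). Hence x^3 - 860 is the minimal polynomial of α, and in particular [Q(α):Q] = 3.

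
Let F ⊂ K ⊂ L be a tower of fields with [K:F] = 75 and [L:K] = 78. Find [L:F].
[L:F] = 5850

The tower law says that for any tower of field extensions F ⊂ K ⊂ L with finite degrees, [L:F] = [L:K] · [K:F]. Here this gives [L:F] = 78 · 75 = 5850.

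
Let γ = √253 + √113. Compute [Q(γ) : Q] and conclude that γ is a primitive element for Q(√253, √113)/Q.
[Q(γ) : Q] = 4 (equivalently, Q(γ) = Q(√253, √113))

Obviously Q(γ) ⊆ Q(√253, √113), and [Q(√253, √113):Q] = 4 (since 253, 113 are distinct squarefree integers > 1 with 28589 not a perfect square). To show equality we compute the minimal polynomial of γ. From γ = √253 + √113: γ^2 = 253 + 2√(28589) + 113 = 366 + 2√(28589), so γ^2 - 366 = 2√(28589); squaring, (γ^2 - 366)^2 = 4·28589, i.e. γ^4 - 732γ^2 + 133956 - 114356 = 0, i.e. γ^4 - 732γ^2 + 19600 = 0. So γ is a root of x^4 - 732x^2 + 19600. This polynomial is irreducible over Q: it has no rational root (each ±√253 ± √113 is irrational), and any factorization into two quadratics over Q would force √(28589) ∈ Q (pairing opposite roots) or √253, √113 ∈ Q (other pairings), all impossible. Hence [Q(γ):Q] = 4 = [Q(√253, √113):Q], so Q(γ) = Q(√253, √113).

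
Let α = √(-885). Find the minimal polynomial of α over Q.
m_α(x) = x^2 + 885

α satisfies α^2 + 885 = 0, so x^2 + 885 annihilates α. Since d = -885 is squarefree and ≠ 1, it is not a perfect square in Q, so x^2 + 885 has no rational root and is therefore irreducible over Q (a degree-2 polynomial over a field is irreducible iff it has no root). Hence m_α(x) = x^2 + 885.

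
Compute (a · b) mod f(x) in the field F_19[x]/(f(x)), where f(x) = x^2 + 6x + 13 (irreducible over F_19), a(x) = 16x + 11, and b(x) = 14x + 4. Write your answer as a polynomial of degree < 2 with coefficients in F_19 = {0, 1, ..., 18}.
a · b ≡ 14x + 1 (mod f(x))

Multiply in F_19[x]: a(x)·b(x) = (16x + 11)·(14x + 4) = 15x^2 + 9x + 6. This has degree ≥ 2, so divide by f(x) over F_19: 15x^2 + 9x + 6 = (15)·(x^2 + 6x + 13) + (14x + 1). Hence a·b ≡ 14x + 1 (mod f). (F_19[x]/(f) is a field with 19^2 = 361 elements since f is irreducible of degree 2.)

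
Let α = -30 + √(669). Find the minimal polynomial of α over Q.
m_α(x) = x^2 + 60x + 231

From α + 30 = √(669), squaring gives (α + 30)^2 = 669, i.e. α^2 + 60α + 900 = 669, so α^2 + 60α + 231 = 0. The discriminant of x^2 + 60x + 231 is (60)^2 - 4·(231) = 3600 - 924 = 2676, and 4·(669) is not a perfect square in Q since 669 is squarefree and ≠ 1. Hence x^2 + 60x + 231 is irreducible over Q and is the minimal polynomial of α.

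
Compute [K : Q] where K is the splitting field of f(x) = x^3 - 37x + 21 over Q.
[K : Q] = 6

By the rational root test, any rational root of the monic integer polynomial f(x) = x^3 - 37x + 21 must be an integer dividing the constant term 21, i.e. one of ±{1, 3, 7, 21}. Evaluating: f(1) = -15, f(-1) = 57, f(3) = -63, f(-3) = 105, f(7) = 105, f(-7) = -63, f(21) = 8505, f(-21) = -8463; none is 0, so f has no rational root and is therefore irreducible over Q (a cubic with no linear factor over a field is irreducible). For an irreducible cubic, the Galois group is A_3 or S_3 according as the discriminant disc(f) = -4a^3 - 27b^2 = -4·(-37)^3 - 27·(21)^2 = 190705 is or is not a square in Q. Here disc(f) = 190705 is not a perfect square in Q, so the Galois group of f over Q is not contained in A_3 and must be all of S_3. The splitting field has degree |S_3| = 6 over Q, so [K : Q] = 6.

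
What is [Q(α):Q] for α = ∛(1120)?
[Q(α):Q] = 3

The minimal polynomial of α is x^3 - 1120, irreducible over Q since 1120 is not a perfect cube (so x^3 - 1120 has no rational root). Hence [Q(α):Q] = deg(m_α) = 3.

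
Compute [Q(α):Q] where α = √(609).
[Q(α):Q] = 2

[Q(α):Q] equals the degree of the minimal polynomial of α. Here α^2 = 609 and x^2 - 609 is irreducible (d = 609 is squarefree, ≠ 1, hence not a square), so deg(m_α) = 2. Thus [Q(α):Q] = 2.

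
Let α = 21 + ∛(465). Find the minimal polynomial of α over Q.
m_α(x) = x^3 - 63x^2 + 1323x - 9726

Set β = α - 21 = ∛(465), so β^3 = 465. Then (α - 21)^3 - 465 = 0, i.e. α is a root of g(x) = (x - 21)^3 - 465 = x^3 - 63x^2 + 1323x - 9726. Since g(x) = h(x - 21) where h(x) = x^3 - 465, and h is irreducible over Q (because 465 is not a perfect cube, so h has no rational root, and a monic cubic with no rational root is irreducible), g is also irreducible (irreducibility is preserved under the substitution x → x - 21). Hence m_α(x) = x^3 - 63x^2 + 1323x - 9726.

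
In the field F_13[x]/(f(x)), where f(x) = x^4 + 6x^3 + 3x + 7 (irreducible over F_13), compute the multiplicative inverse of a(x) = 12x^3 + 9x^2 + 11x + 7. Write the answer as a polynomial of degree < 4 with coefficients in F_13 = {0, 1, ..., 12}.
a(x)^(-1) ≡ 6x^3 + 9x^2 + 6x + 8 (mod f(x))

Since f is irreducible over F_13, F_13[x]/(f) is a field and a(x) ≠ 0 has an inverse. Apply the extended Euclidean algorithm to f(x) and a(x) in F_13[x]: f(x) = (12x + 11)·a(x) + (3x^2 + 6x + 8);  a(x) = (4x + 8)·(3x^2 + 6x + 8) + (9x + 8);  (3x^2 + 6x + 8) = (9x + 10)·(9x + 8) + (6). The last nonzero remainder is the constant 6 = gcd(f, a) in F_13. Back-substituting through the division chain expresses 6 = s(x)·a(x) + t(x)·f(x) with s(x) ≡ 10x^3 + 2x^2 + 10x + 9 (mod f), so (10x^3 + 2x^2 + 10x + 9)·a(x) ≡ 6 (mod f). Multiplying by 6^(-1) ≡ 11 in F_13 gives a(x)^(-1) ≡ 11·(10x^3 + 2x^2 + 10x + 9) ≡ 6x^3 + 9x^2 + 6x + 8 (mod f). Check: (12x^3 + 9x^2 + 11x + 7)·(6x^3 + 9x^2 + 6x + 8) = 7x^6 + 6x^5 + 11x^4 + 5x^3 + 6x^2 + 4 ≡ 1 (mod x^4 + 6x^3 + 3x + 7).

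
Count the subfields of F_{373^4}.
F_{373^4} has 3 subfields

The subfields of F_{p^n} are exactly the fields F_{p^d} for d | n (each is the fixed field of the unique index-d subgroup of Gal(F_{p^n}/F_p) ≅ Z/nZ). The divisors of n = 4 are {1, 2, 4}, giving 3 subfields: F_{373^1}, F_{373^2}, F_{373^4}.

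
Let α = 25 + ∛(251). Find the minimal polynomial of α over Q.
m_α(x) = x^3 - 75x^2 + 1875x - 15876

Set β = α - 25 = ∛(251), so β^3 = 251. Then (α - 25)^3 - 251 = 0, i.e. α is a root of g(x) = (x - 25)^3 - 251 = x^3 - 75x^2 + 1875x - 15876. Since g(x) = h(x - 25) where h(x) = x^3 - 251, and h is irreducible over Q (because 251 is not a perfect cube, so h has no rational root, and a monic cubic with no rational root is irreducible), g is also irreducible (irreducibility is preserved under the substitution x → x - 25). Hence m_α(x) = x^3 - 75x^2 + 1875x - 15876.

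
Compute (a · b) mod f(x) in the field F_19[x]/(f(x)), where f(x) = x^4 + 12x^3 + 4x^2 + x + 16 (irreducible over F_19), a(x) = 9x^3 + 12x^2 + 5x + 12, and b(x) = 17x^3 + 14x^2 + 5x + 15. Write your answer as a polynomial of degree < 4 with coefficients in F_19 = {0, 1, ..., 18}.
a · b ≡ 2x^3 + 10x^2 + 13x + 7 (mod f(x))

Multiply in F_19[x]: a(x)·b(x) = (9x^3 + 12x^2 + 5x + 12)·(17x^3 + 14x^2 + 5x + 15) = x^6 + 7x^5 + 13x^4 + 13x^3 + 12x^2 + 2x + 9. This has degree ≥ 4, so divide by f(x) over F_19: x^6 + 7x^5 + 13x^4 + 13x^3 + 12x^2 + 2x + 9 = (x^2 + 14x + 12)·(x^4 + 12x^3 + 4x^2 + x + 16) + (2x^3 + 10x^2 + 13x + 7). Hence a·b ≡ 2x^3 + 10x^2 + 13x + 7 (mod f). (F_19[x]/(f) is a field with 19^4 = 130321 elements since f is irreducible of degree 4.)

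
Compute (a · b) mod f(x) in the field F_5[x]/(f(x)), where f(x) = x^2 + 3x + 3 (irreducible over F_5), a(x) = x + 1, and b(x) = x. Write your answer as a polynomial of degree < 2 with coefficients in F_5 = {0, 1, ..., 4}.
a · b ≡ 3x + 2 (mod f(x))

Multiply in F_5[x]: a(x)·b(x) = (x + 1)·(x) = x^2 + x. This has degree ≥ 2, so divide by f(x) over F_5: x^2 + x = (1)·(x^2 + 3x + 3) + (3x + 2). Hence a·b ≡ 3x + 2 (mod f). (F_5[x]/(f) is a field with 5^2 = 25 elements since f is irreducible of degree 2.)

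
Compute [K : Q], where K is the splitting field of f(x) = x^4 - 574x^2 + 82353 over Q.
[K : Q] = 4

Solving the quadratic in x^2: x^2 = (574 ± √(574^2 - 4·82353))/2 = (574 ± √64)/2 = (574 ± 8)/2, giving x^2 = 283 or x^2 = 291. So f(x) = (x^2 - 283)(x^2 - 291) and the roots of f are ±√283, ±√291. Hence the splitting field is K = Q(√283, √291). Since 283 and 291 are distinct squarefree integers > 1, their product 82353 is not a perfect square, so √291 ∉ Q(√283). By the tower law [K:Q] = [Q(√283,√291):Q(√283)] · [Q(√283):Q] = 2 · 2 = 4.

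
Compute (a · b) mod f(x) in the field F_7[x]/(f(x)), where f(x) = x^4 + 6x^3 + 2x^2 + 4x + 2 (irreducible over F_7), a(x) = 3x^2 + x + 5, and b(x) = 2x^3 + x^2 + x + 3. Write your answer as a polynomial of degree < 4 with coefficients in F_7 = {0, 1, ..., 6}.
a · b ≡ 6x^3 + 4x^2 + x (mod f(x))

Multiply in F_7[x]: a(x)·b(x) = (3x^2 + x + 5)·(2x^3 + x^2 + x + 3) = 6x^5 + 5x^4 + x^2 + x + 1. This has degree ≥ 4, so divide by f(x) over F_7: 6x^5 + 5x^4 + x^2 + x + 1 = (6x + 4)·(x^4 + 6x^3 + 2x^2 + 4x + 2) + (6x^3 + 4x^2 + x). Hence a·b ≡ 6x^3 + 4x^2 + x (mod f). (F_7[x]/(f) is a field with 7^4 = 2401 elements since f is irreducible of degree 4.)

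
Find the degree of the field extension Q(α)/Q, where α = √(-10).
[Q(α):Q] = 2

[Q(α):Q] equals the degree of the minimal polynomial of α. Here α^2 = -10 and x^2 + 10 is irreducible (d = -10 is squarefree, ≠ 1, hence not a square), so deg(m_α) = 2. Thus [Q(α):Q] = 2.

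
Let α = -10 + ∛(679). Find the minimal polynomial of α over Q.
m_α(x) = x^3 + 30x^2 + 300x + 321

Set β = α + 10 = ∛(679), so β^3 = 679. Then (α + 10)^3 - 679 = 0, i.e. α is a root of g(x) = (x + 10)^3 - 679 = x^3 + 30x^2 + 300x + 321. Since g(x) = h(x + 10) where h(x) = x^3 - 679, and h is irreducible over Q (because 679 is not a perfect cube, so h has no rational root, and a monic cubic with no rational root is irreducible), g is also irreducible (irreducibility is preserved under the substitution x → x + 10). Hence m_α(x) = x^3 + 30x^2 + 300x + 321.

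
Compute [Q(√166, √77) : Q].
[Q(√166, √77) : Q] = 4

[Q(√166):Q] = 2 (min poly x^2 - 166, irreducible since 166 is squarefree > 1). For the top step, suppose √77 ∈ Q(√166), say √77 = c + d√166 with c, d ∈ Q. Squaring: 77 = c^2 + 166d^2 + 2cd√166. Since √166 ∉ Q this forces 2cd = 0. If d = 0 then √77 = c ∈ Q, contradicting 77 squarefree > 1. If c = 0 then 77 = 166d^2, so 166·77 = (166d)^2 is a perfect square in Q — but 166·77 = 12782 is not a perfect square (since 166 and 77 are distinct squarefree integers). Contradiction. Hence √77 ∉ Q(√166), so x^2 - 77 stays irreducible over Q(√166) and [Q(√166, √77) : Q(√166)] = 2. By the tower law, [Q(√166, √77) : Q] = 2 · 2 = 4.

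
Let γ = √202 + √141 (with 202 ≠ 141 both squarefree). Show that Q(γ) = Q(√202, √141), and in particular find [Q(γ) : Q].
[Q(γ) : Q] = 4 (equivalently, Q(γ) = Q(√202, √141))

Obviously Q(γ) ⊆ Q(√202, √141), and [Q(√202, √141):Q] = 4 (since 202, 141 are distinct squarefree integers > 1 with 28482 not a perfect square). To show equality we compute the minimal polynomial of γ. From γ = √202 + √141: γ^2 = 202 + 2√(28482) + 141 = 343 + 2√(28482), so γ^2 - 343 = 2√(28482); squaring, (γ^2 - 343)^2 = 4·28482, i.e. γ^4 - 686γ^2 + 117649 - 113928 = 0, i.e. γ^4 - 686γ^2 + 3721 = 0. So γ is a root of x^4 - 686x^2 + 3721. This polynomial is irreducible over Q: it has no rational root (each ±√202 ± √141 is irrational), and any factorization into two quadratics over Q would force √(28482) ∈ Q (pairing opposite roots) or √202, √141 ∈ Q (other pairings), all impossible. Hence [Q(γ):Q] = 4 = [Q(√202, √141):Q], so Q(γ) = Q(√202, √141).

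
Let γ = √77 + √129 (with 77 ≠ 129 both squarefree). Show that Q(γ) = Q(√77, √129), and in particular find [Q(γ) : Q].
[Q(γ) : Q] = 4 (equivalently, Q(γ) = Q(√77, √129))

Obviously Q(γ) ⊆ Q(√77, √129), and [Q(√77, √129):Q] = 4 (since 77, 129 are distinct squarefree integers > 1 with 9933 not a perfect square). To show equality we compute the minimal polynomial of γ. From γ = √77 + √129: γ^2 = 77 + 2√(9933) + 129 = 206 + 2√(9933), so γ^2 - 206 = 2√(9933); squaring, (γ^2 - 206)^2 = 4·9933, i.e. γ^4 - 412γ^2 + 42436 - 39732 = 0, i.e. γ^4 - 412γ^2 + 2704 = 0. So γ is a root of x^4 - 412x^2 + 2704. This polynomial is irreducible over Q: it has no rational root (each ±√77 ± √129 is irrational), and any factorization into two quadratics over Q would force √(9933) ∈ Q (pairing opposite roots) or √77, √129 ∈ Q (other pairings), all impossible. Hence [Q(γ):Q] = 4 = [Q(√77, √129):Q], so Q(γ) = Q(√77, √129).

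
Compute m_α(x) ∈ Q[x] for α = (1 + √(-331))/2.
m_α(x) = x^2 - x + 83

From 2α - 1 = √(-331), squaring gives (2α - 1)^2 = -331, i.e. 4α^2 - 4α + 1 = -331, so α^2 - α + (1 + 331)/4 = 0. Since -331 ≡ 1 (mod 4), (1 + 331)/4 = 83 ∈ Z. The polynomial x^2 - x + 83 has discriminant 1 - 4·(83) = -331, which is not a perfect square in Q (d = -331 is squarefree and ≠ 1), so x^2 - x + 83 is irreducible over Q. It is the minimal polynomial of α.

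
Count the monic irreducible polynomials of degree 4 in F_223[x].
There are 618230928 monic irreducible polynomials of degree 4 over F_223

Each element of F_{223^4} that lies in no proper subfield is a root of exactly one monic irreducible of degree 4 over F_223, and each such polynomial has 4 distinct roots in F_{223^4}. By Möbius inversion the count is N_223(4) = (1/4) Σ_{d|4} μ(4/d) · 223^d = (1/4)(μ(4)·223^1 + μ(2)·223^2 + μ(1)·223^4) = 2472923712/4 = 618230928.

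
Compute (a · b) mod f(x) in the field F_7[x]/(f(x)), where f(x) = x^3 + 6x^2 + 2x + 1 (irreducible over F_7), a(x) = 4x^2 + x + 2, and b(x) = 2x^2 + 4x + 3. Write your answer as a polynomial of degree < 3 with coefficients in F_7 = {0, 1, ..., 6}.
a · b ≡ 2x^2 + 1 (mod f(x))

Multiply in F_7[x]: a(x)·b(x) = (4x^2 + x + 2)·(2x^2 + 4x + 3) = x^4 + 4x^3 + 6x^2 + 4x + 6. This has degree ≥ 3, so divide by f(x) over F_7: x^4 + 4x^3 + 6x^2 + 4x + 6 = (x + 5)·(x^3 + 6x^2 + 2x + 1) + (2x^2 + 1). Hence a·b ≡ 2x^2 + 1 (mod f). (F_7[x]/(f) is a field with 7^3 = 343 elements since f is irreducible of degree 3.)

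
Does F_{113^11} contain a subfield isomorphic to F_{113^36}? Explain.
No: F_{113^36} is not a subfield of F_{113^11}

F_{p^m} embeds in F_{p^n} iff m | n. Here 36 ∤ 11 (since 11 = 0·36 + 11 with remainder 11 ≠ 0), so F_{113^36} is not a subfield of F_{113^11}. Equivalently: if it were, the tower law would give 36 = [F_{113^36}:F_113] dividing [F_{113^11}:F_113] = 11, contradiction.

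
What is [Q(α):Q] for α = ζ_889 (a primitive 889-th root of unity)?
[Q(α):Q] = 756

The minimal polynomial of ζ_889 over Q is the 889-th cyclotomic polynomial Φ_889(x), which is irreducible over Q and has degree φ(889) = 756. Hence [Q(α):Q] = φ(889) = 756.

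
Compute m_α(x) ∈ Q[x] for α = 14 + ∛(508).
m_α(x) = x^3 - 42x^2 + 588x - 3252

Set β = α - 14 = ∛(508), so β^3 = 508. Then (α - 14)^3 - 508 = 0, i.e. α is a root of g(x) = (x - 14)^3 - 508 = x^3 - 42x^2 + 588x - 3252. Since g(x) = h(x - 14) where h(x) = x^3 - 508, and h is irreducible over Q (because 508 is not a perfect cube, so h has no rational root, and a monic cubic with no rational root is irreducible), g is also irreducible (irreducibility is preserved under the substitution x → x - 14). Hence m_α(x) = x^3 - 42x^2 + 588x - 3252.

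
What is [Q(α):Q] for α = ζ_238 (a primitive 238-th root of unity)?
[Q(α):Q] = 96

The minimal polynomial of ζ_238 over Q is the 238-th cyclotomic polynomial Φ_238(x), which is irreducible over Q and has degree φ(238) = 96. Hence [Q(α):Q] = φ(238) = 96.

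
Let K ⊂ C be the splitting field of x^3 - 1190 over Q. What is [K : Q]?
[K : Q] = 6

The roots of x^3 - 1190 are ∛1190, ω∛1190, ω^2∛1190 where ω = e^(2πi/3) is a primitive cube root of unity, so K = Q(∛1190, ω). Now [Q(∛1190):Q] = 3 (since 1190 is not a perfect cube, x^3 - 1190 is irreducible) and [Q(ω):Q] = 2. Both 2 and 3 divide [K:Q], and [K:Q] ≤ 3·2 = 6, so [K:Q] = 6. (Equivalently: Q(∛1190) ⊂ R but ω ∉ R, so [K : Q(∛1190)] = 2.)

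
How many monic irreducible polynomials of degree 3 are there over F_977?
There are 310857952 monic irreducible polynomials of degree 3 over F_977

Each element of F_{977^3} that lies in no proper subfield is a root of exactly one monic irreducible of degree 3 over F_977, and each such polynomial has 3 distinct roots in F_{977^3}. By Möbius inversion the count is N_977(3) = (1/3) Σ_{d|3} μ(3/d) · 977^d = (1/3)(μ(3)·977^1 + μ(1)·977^3) = 932573856/3 = 310857952.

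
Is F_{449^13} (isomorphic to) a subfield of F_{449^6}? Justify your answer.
No: F_{449^13} is not a subfield of F_{449^6}

F_{p^m} embeds in F_{p^n} iff m | n. Here 13 ∤ 6 (since 6 = 0·13 + 6 with remainder 6 ≠ 0), so F_{449^13} is not a subfield of F_{449^6}. Equivalently: if it were, the tower law would give 13 = [F_{449^13}:F_449] dividing [F_{449^6}:F_449] = 6, contradiction.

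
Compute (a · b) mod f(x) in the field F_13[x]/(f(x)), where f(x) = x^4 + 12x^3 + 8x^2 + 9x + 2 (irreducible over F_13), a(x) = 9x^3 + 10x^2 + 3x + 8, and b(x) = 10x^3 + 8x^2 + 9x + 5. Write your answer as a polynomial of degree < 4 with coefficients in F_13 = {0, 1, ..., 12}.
a · b ≡ 4x^3 + 12x^2 + 3x + 2 (mod f(x))

Multiply in F_13[x]: a(x)·b(x) = (9x^3 + 10x^2 + 3x + 8)·(10x^3 + 8x^2 + 9x + 5) = 12x^6 + 3x^5 + 9x^4 + 5x^3 + 11x^2 + 9x + 1. This has degree ≥ 4, so divide by f(x) over F_13: 12x^6 + 3x^5 + 9x^4 + 5x^3 + 11x^2 + 9x + 1 = (12x^2 + 2x + 6)·(x^4 + 12x^3 + 8x^2 + 9x + 2) + (4x^3 + 12x^2 + 3x + 2). Hence a·b ≡ 4x^3 + 12x^2 + 3x + 2 (mod f). (F_13[x]/(f) is a field with 13^4 = 28561 elements since f is irreducible of degree 4.)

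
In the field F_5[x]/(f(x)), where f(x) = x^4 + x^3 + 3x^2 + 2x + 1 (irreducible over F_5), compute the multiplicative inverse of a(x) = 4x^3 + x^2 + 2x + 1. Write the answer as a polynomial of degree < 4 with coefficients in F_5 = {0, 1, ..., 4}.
a(x)^(-1) ≡ 3x^3 + 2x^2 + 2x + 2 (mod f(x))

Since f is irreducible over F_5, F_5[x]/(f) is a field and a(x) ≠ 0 has an inverse. Apply the extended Euclidean algorithm to f(x) and a(x) in F_5[x]: f(x) = (4x + 3)·a(x) + (2x^2 + 2x + 3);  a(x) = (2x + 1)·(2x^2 + 2x + 3) + (4x + 3);  (2x^2 + 2x + 3) = (3x + 2)·(4x + 3) + (2). The last nonzero remainder is the constant 2 = gcd(f, a) in F_5. Back-substituting through the division chain expresses 2 = s(x)·a(x) + t(x)·f(x) with s(x) ≡ x^3 + 4x^2 + 4x + 4 (mod f), so (x^3 + 4x^2 + 4x + 4)·a(x) ≡ 2 (mod f). Multiplying by 2^(-1) ≡ 3 in F_5 gives a(x)^(-1) ≡ 3·(x^3 + 4x^2 + 4x + 4) ≡ 3x^3 + 2x^2 + 2x + 2 (mod f). Check: (4x^3 + x^2 + 2x + 1)·(3x^3 + 2x^2 + 2x + 2) = 2x^6 + x^5 + x^4 + 2x^3 + 3x^2 + x + 2 ≡ 1 (mod x^4 + x^3 + 3x^2 + 2x + 1).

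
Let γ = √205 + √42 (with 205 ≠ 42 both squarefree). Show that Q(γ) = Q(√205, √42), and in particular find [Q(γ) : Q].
[Q(γ) : Q] = 4 (equivalently, Q(γ) = Q(√205, √42))

Obviously Q(γ) ⊆ Q(√205, √42), and [Q(√205, √42):Q] = 4 (since 205, 42 are distinct squarefree integers > 1 with 8610 not a perfect square). To show equality we compute the minimal polynomial of γ. From γ = √205 + √42: γ^2 = 205 + 2√(8610) + 42 = 247 + 2√(8610), so γ^2 - 247 = 2√(8610); squaring, (γ^2 - 247)^2 = 4·8610, i.e. γ^4 - 494γ^2 + 61009 - 34440 = 0, i.e. γ^4 - 494γ^2 + 26569 = 0. So γ is a root of x^4 - 494x^2 + 26569. This polynomial is irreducible over Q: it has no rational root (each ±√205 ± √42 is irrational), and any factorization into two quadratics over Q would force √(8610) ∈ Q (pairing opposite roots) or √205, √42 ∈ Q (other pairings), all impossible. Hence [Q(γ):Q] = 4 = [Q(√205, √42):Q], so Q(γ) = Q(√205, √42).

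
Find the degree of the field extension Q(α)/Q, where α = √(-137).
[Q(α):Q] = 2

[Q(α):Q] equals the degree of the minimal polynomial of α. Here α^2 = -137 and x^2 + 137 is irreducible (d = -137 is squarefree, ≠ 1, hence not a square), so deg(m_α) = 2. Thus [Q(α):Q] = 2.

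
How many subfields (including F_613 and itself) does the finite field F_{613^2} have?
F_{613^2} has 2 subfields

The subfields of F_{p^n} are exactly the fields F_{p^d} for d | n (each is the fixed field of the unique index-d subgroup of Gal(F_{p^n}/F_p) ≅ Z/nZ). The divisors of n = 2 are {1, 2}, giving 2 subfields: F_{613^1}, F_{613^2}.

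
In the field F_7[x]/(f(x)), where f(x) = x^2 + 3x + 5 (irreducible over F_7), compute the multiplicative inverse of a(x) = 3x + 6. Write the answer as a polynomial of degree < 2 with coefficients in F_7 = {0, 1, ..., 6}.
a(x)^(-1) ≡ 3x + 3 (mod f(x))

Since f is irreducible over F_7, F_7[x]/(f) is a field and a(x) ≠ 0 has an inverse. Apply the extended Euclidean algorithm to f(x) and a(x) in F_7[x]: f(x) = (5x + 5)·a(x) + (3). The last nonzero remainder is the constant 3 = gcd(f, a) in F_7. Back-substituting through the division chain expresses 3 = s(x)·a(x) + t(x)·f(x) with s(x) ≡ 2x + 2 (mod f), so (2x + 2)·a(x) ≡ 3 (mod f). Multiplying by 3^(-1) ≡ 5 in F_7 gives a(x)^(-1) ≡ 5·(2x + 2) ≡ 3x + 3 (mod f). Check: (3x + 6)·(3x + 3) = 2x^2 + 6x + 4 ≡ 1 (mod x^2 + 3x + 5).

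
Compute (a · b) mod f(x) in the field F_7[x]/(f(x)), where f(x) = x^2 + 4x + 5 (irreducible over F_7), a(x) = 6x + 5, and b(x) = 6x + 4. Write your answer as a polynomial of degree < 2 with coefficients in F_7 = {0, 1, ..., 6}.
a · b ≡ x + 1 (mod f(x))

Multiply in F_7[x]: a(x)·b(x) = (6x + 5)·(6x + 4) = x^2 + 5x + 6. This has degree ≥ 2, so divide by f(x) over F_7: x^2 + 5x + 6 = (1)·(x^2 + 4x + 5) + (x + 1). Hence a·b ≡ x + 1 (mod f). (F_7[x]/(f) is a field with 7^2 = 49 elements since f is irreducible of degree 2.)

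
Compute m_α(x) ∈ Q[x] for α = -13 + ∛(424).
m_α(x) = x^3 + 39x^2 + 507x + 1773

Set β = α + 13 = ∛(424), so β^3 = 424. Then (α + 13)^3 - 424 = 0, i.e. α is a root of g(x) = (x + 13)^3 - 424 = x^3 + 39x^2 + 507x + 1773. Since g(x) = h(x + 13) where h(x) = x^3 - 424, and h is irreducible over Q (because 424 is not a perfect cube, so h has no rational root, and a monic cubic with no rational root is irreducible), g is also irreducible (irreducibility is preserved under the substitution x → x + 13). Hence m_α(x) = x^3 + 39x^2 + 507x + 1773.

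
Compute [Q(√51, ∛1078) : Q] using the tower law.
[Q(√51, ∛1078) : Q] = 6

Let L = Q(√51, ∛1078). Since Q(√51) ⊂ L and [Q(√51):Q] = 2, the tower law gives 2 | [L:Q]. Likewise Q(∛1078) ⊂ L with [Q(∛1078):Q] = 3 (because 1078 is not a perfect cube), so 3 | [L:Q]. As gcd(2,3) = 1, [L:Q] is divisible by 6. Conversely L is generated over Q by √51 and ∛1078, so [L:Q] ≤ 2·3 = 6. Therefore [Q(√51, ∛1078) : Q] = 6.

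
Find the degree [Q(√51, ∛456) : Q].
[Q(√51, ∛456) : Q] = 6

Let L = Q(√51, ∛456). Since Q(√51) ⊂ L and [Q(√51):Q] = 2, the tower law gives 2 | [L:Q]. Likewise Q(∛456) ⊂ L with [Q(∛456):Q] = 3 (because 456 is not a perfect cube), so 3 | [L:Q]. As gcd(2,3) = 1, [L:Q] is divisible by 6. Conversely L is generated over Q by √51 and ∛456, so [L:Q] ≤ 2·3 = 6. Therefore [Q(√51, ∛456) : Q] = 6.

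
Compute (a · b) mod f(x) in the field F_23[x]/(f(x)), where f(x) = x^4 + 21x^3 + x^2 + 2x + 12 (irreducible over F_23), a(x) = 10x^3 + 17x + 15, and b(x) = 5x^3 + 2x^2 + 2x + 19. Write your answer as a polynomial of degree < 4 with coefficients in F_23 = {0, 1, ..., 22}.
a · b ≡ 2x^3 + 10x^2 + 2x + 11 (mod f(x))

Multiply in F_23[x]: a(x)·b(x) = (10x^3 + 17x + 15)·(5x^3 + 2x^2 + 2x + 19) = 4x^6 + 20x^5 + 13x^4 + 18x^2 + 8x + 9. This has degree ≥ 4, so divide by f(x) over F_23: 4x^6 + 20x^5 + 13x^4 + 18x^2 + 8x + 9 = (4x^2 + 5x + 19)·(x^4 + 21x^3 + x^2 + 2x + 12) + (2x^3 + 10x^2 + 2x + 11). Hence a·b ≡ 2x^3 + 10x^2 + 2x + 11 (mod f). (F_23[x]/(f) is a field with 23^4 = 279841 elements since f is irreducible of degree 4.)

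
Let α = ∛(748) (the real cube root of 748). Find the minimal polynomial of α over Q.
m_α(x) = x^3 - 748

α satisfies α^3 = 748, so x^3 - 748 annihilates α. By the rational root test, a rational root p/q (in lowest terms) of x^3 - 748 would satisfy p^3 = 748 q^3, forcing q = 1 and p^3 = 748; but 748 is not a perfect cube, contradiction. A monic cubic over Q with no rational root is irreducible (any nontrivial factorization would include a linear factor). Hence x^3 - 748 is the minimal polynomial of α, and in particular [Q(α):Q] = 3.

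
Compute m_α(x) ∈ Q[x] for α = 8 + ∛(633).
m_α(x) = x^3 - 24x^2 + 192x - 1145

Set β = α - 8 = ∛(633), so β^3 = 633. Then (α - 8)^3 - 633 = 0, i.e. α is a root of g(x) = (x - 8)^3 - 633 = x^3 - 24x^2 + 192x - 1145. Since g(x) = h(x - 8) where h(x) = x^3 - 633, and h is irreducible over Q (because 633 is not a perfect cube, so h has no rational root, and a monic cubic with no rational root is irreducible), g is also irreducible (irreducibility is preserved under the substitution x → x - 8). Hence m_α(x) = x^3 - 24x^2 + 192x - 1145.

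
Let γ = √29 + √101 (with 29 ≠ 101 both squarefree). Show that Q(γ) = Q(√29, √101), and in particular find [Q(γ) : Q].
[Q(γ) : Q] = 4 (equivalently, Q(γ) = Q(√29, √101))

Obviously Q(γ) ⊆ Q(√29, √101), and [Q(√29, √101):Q] = 4 (since 29, 101 are distinct squarefree integers > 1 with 2929 not a perfect square). To show equality we compute the minimal polynomial of γ. From γ = √29 + √101: γ^2 = 29 + 2√(2929) + 101 = 130 + 2√(2929), so γ^2 - 130 = 2√(2929); squaring, (γ^2 - 130)^2 = 4·2929, i.e. γ^4 - 260γ^2 + 16900 - 11716 = 0, i.e. γ^4 - 260γ^2 + 5184 = 0. So γ is a root of x^4 - 260x^2 + 5184. This polynomial is irreducible over Q: it has no rational root (each ±√29 ± √101 is irrational), and any factorization into two quadratics over Q would force √(2929) ∈ Q (pairing opposite roots) or √29, √101 ∈ Q (other pairings), all impossible. Hence [Q(γ):Q] = 4 = [Q(√29, √101):Q], so Q(γ) = Q(√29, √101).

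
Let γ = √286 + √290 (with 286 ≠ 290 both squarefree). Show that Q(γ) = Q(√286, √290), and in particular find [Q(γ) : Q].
[Q(γ) : Q] = 4 (equivalently, Q(γ) = Q(√286, √290))

Obviously Q(γ) ⊆ Q(√286, √290), and [Q(√286, √290):Q] = 4 (since 286, 290 are distinct squarefree integers > 1 with 82940 not a perfect square). To show equality we compute the minimal polynomial of γ. From γ = √286 + √290: γ^2 = 286 + 2√(82940) + 290 = 576 + 2√(82940), so γ^2 - 576 = 2√(82940); squaring, (γ^2 - 576)^2 = 4·82940, i.e. γ^4 - 1152γ^2 + 331776 - 331760 = 0, i.e. γ^4 - 1152γ^2 + 16 = 0. So γ is a root of x^4 - 1152x^2 + 16. This polynomial is irreducible over Q: it has no rational root (each ±√286 ± √290 is irrational), and any factorization into two quadratics over Q would force √(82940) ∈ Q (pairing opposite roots) or √286, √290 ∈ Q (other pairings), all impossible. Hence [Q(γ):Q] = 4 = [Q(√286, √290):Q], so Q(γ) = Q(√286, √290).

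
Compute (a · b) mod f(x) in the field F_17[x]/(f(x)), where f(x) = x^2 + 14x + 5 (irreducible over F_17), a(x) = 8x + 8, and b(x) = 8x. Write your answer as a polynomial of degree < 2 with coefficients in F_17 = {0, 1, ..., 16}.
a · b ≡ x + 3 (mod f(x))

Multiply in F_17[x]: a(x)·b(x) = (8x + 8)·(8x) = 13x^2 + 13x. This has degree ≥ 2, so divide by f(x) over F_17: 13x^2 + 13x = (13)·(x^2 + 14x + 5) + (x + 3). Hence a·b ≡ x + 3 (mod f). (F_17[x]/(f) is a field with 17^2 = 289 elements since f is irreducible of degree 2.)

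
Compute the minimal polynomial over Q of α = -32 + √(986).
m_α(x) = x^2 + 64x + 38

From α + 32 = √(986), squaring gives (α + 32)^2 = 986, i.e. α^2 + 64α + 1024 = 986, so α^2 + 64α + 38 = 0. The discriminant of x^2 + 64x + 38 is (64)^2 - 4·(38) = 4096 - 152 = 3944, and 4·(986) is not a perfect square in Q since 986 is squarefree and ≠ 1. Hence x^2 + 64x + 38 is irreducible over Q and is the minimal polynomial of α.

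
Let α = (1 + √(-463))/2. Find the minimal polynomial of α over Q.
m_α(x) = x^2 - x + 116

From 2α - 1 = √(-463), squaring gives (2α - 1)^2 = -463, i.e. 4α^2 - 4α + 1 = -463, so α^2 - α + (1 + 463)/4 = 0. Since -463 ≡ 1 (mod 4), (1 + 463)/4 = 116 ∈ Z. The polynomial x^2 - x + 116 has discriminant 1 - 4·(116) = -463, which is not a perfect square in Q (d = -463 is squarefree and ≠ 1), so x^2 - x + 116 is irreducible over Q. It is the minimal polynomial of α.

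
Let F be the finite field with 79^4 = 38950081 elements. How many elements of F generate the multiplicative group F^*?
There are φ(38950080) = 9584640 primitive elements

F_q^* is cyclic of order q - 1 = 38950080. A cyclic group of order m has exactly φ(m) generators. Here m = 38950080 = 2^6 · 3 · 5 · 13 · 3121, so the number of primitive elements is φ(38950080) = 9584640.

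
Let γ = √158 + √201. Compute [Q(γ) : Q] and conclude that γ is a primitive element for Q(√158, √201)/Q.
[Q(γ) : Q] = 4 (equivalently, Q(γ) = Q(√158, √201))

Obviously Q(γ) ⊆ Q(√158, √201), and [Q(√158, √201):Q] = 4 (since 158, 201 are distinct squarefree integers > 1 with 31758 not a perfect square). To show equality we compute the minimal polynomial of γ. From γ = √158 + √201: γ^2 = 158 + 2√(31758) + 201 = 359 + 2√(31758), so γ^2 - 359 = 2√(31758); squaring, (γ^2 - 359)^2 = 4·31758, i.e. γ^4 - 718γ^2 + 128881 - 127032 = 0, i.e. γ^4 - 718γ^2 + 1849 = 0. So γ is a root of x^4 - 718x^2 + 1849. This polynomial is irreducible over Q: it has no rational root (each ±√158 ± √201 is irrational), and any factorization into two quadratics over Q would force √(31758) ∈ Q (pairing opposite roots) or √158, √201 ∈ Q (other pairings), all impossible. Hence [Q(γ):Q] = 4 = [Q(√158, √201):Q], so Q(γ) = Q(√158, √201).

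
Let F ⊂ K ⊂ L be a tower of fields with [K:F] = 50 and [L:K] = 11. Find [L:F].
[L:F] = 550

The tower law says that for any tower of field extensions F ⊂ K ⊂ L with finite degrees, [L:F] = [L:K] · [K:F]. Here this gives [L:F] = 11 · 50 = 550.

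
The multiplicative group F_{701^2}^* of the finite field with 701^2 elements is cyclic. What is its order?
|F_{701^2}^*| = 491400

F_{701^2} has 701^2 = 491401 elements; its multiplicative group consists of all nonzero elements, so |F_{701^2}^*| = 491401 - 1 = 491400. (It is cyclic since any finite subgroup of the multiplicative group of a field is cyclic.)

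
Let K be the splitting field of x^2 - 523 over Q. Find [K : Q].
[K : Q] = 2

f(x) = x^2 - 523 factors as (x - √523)(x + √523). The splitting field is K = Q(√523). Since 523 is squarefree and > 1, it is not a perfect square, so x^2 - 523 is irreducible over Q and [Q(√523) : Q] = 2. Hence [K : Q] = 2.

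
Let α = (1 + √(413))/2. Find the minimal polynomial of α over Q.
m_α(x) = x^2 - x - 103

From 2α - 1 = √(413), squaring gives (2α - 1)^2 = 413, i.e. 4α^2 - 4α + 1 = 413, so α^2 - α + (1 - 413)/4 = 0. Since 413 ≡ 1 (mod 4), (1 - 413)/4 = -103 ∈ Z. The polynomial x^2 - x - 103 has discriminant 1 - 4·(-103) = 413, which is not a perfect square in Q (d = 413 is squarefree and ≠ 1), so x^2 - x - 103 is irreducible over Q. It is the minimal polynomial of α.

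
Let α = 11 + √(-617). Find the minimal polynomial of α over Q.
m_α(x) = x^2 - 22x + 738

From α - 11 = √(-617), squaring gives (α - 11)^2 = -617, i.e. α^2 - 22α + 121 = -617, so α^2 - 22α + 738 = 0. The discriminant of x^2 - 22x + 738 is (-22)^2 - 4·(738) = 484 - 2952 = -2468, and 4·(-617) is not a perfect square in Q since -617 is squarefree and ≠ 1. Hence x^2 - 22x + 738 is irreducible over Q and is the minimal polynomial of α.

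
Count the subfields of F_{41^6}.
F_{41^6} has 4 subfields

The subfields of F_{p^n} are exactly the fields F_{p^d} for d | n (each is the fixed field of the unique index-d subgroup of Gal(F_{p^n}/F_p) ≅ Z/nZ). The divisors of n = 6 are {1, 2, 3, 6}, giving 4 subfields: F_{41^1}, F_{41^2}, F_{41^3}, F_{41^6}.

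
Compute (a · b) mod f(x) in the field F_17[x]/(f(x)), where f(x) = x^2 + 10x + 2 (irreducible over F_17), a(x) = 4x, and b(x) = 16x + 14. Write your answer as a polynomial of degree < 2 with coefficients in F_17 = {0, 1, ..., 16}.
a · b ≡ 11x + 8 (mod f(x))

Multiply in F_17[x]: a(x)·b(x) = (4x)·(16x + 14) = 13x^2 + 5x. This has degree ≥ 2, so divide by f(x) over F_17: 13x^2 + 5x = (13)·(x^2 + 10x + 2) + (11x + 8). Hence a·b ≡ 11x + 8 (mod f). (F_17[x]/(f) is a field with 17^2 = 289 elements since f is irreducible of degree 2.)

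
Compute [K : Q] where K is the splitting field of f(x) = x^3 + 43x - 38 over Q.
[K : Q] = 6

By the rational root test, any rational root of the monic integer polynomial f(x) = x^3 + 43x - 38 must be an integer dividing the constant term -38, i.e. one of ±{1, 2, 19, 38}. Evaluating: f(1) = 6, f(-1) = -82, f(2) = 56, f(-2) = -132, f(19) = 7638, f(-19) = -7714, f(38) = 56468, f(-38) = -56544; none is 0, so f has no rational root and is therefore irreducible over Q (a cubic with no linear factor over a field is irreducible). For an irreducible cubic, the Galois group is A_3 or S_3 according as the discriminant disc(f) = -4a^3 - 27b^2 = -4·(43)^3 - 27·(-38)^2 = -357016 is or is not a square in Q. Here disc(f) = -357016 is not a perfect square in Q, so the Galois group of f over Q is not contained in A_3 and must be all of S_3. The splitting field has degree |S_3| = 6 over Q, so [K : Q] = 6.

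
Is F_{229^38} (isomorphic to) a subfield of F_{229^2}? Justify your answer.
No: F_{229^38} is not a subfield of F_{229^2}

F_{p^m} embeds in F_{p^n} iff m | n. Here 38 ∤ 2 (since 2 = 0·38 + 2 with remainder 2 ≠ 0), so F_{229^38} is not a subfield of F_{229^2}. Equivalently: if it were, the tower law would give 38 = [F_{229^38}:F_229] dividing [F_{229^2}:F_229] = 2, contradiction.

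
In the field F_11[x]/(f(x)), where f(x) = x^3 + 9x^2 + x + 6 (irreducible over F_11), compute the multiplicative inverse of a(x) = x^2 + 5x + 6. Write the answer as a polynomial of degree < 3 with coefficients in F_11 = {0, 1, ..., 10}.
a(x)^(-1) ≡ 7x^2 + 10x + 6 (mod f(x))

Since f is irreducible over F_11, F_11[x]/(f) is a field and a(x) ≠ 0 has an inverse. Apply the extended Euclidean algorithm to f(x) and a(x) in F_11[x]: f(x) = (x + 4)·a(x) + (8x + 4);  a(x) = (7x + 4)·(8x + 4) + (1). The last nonzero remainder is the constant 1 = gcd(f, a) in F_11. Back-substituting through the division chain expresses 1 = s(x)·a(x) + t(x)·f(x) with s(x) ≡ 7x^2 + 10x + 6 (mod f), so a(x)^(-1) ≡ s(x) = 7x^2 + 10x + 6 (mod f). Check: (x^2 + 5x + 6)·(7x^2 + 10x + 6) = 7x^4 + x^3 + 10x^2 + 2x + 3 ≡ 1 (mod x^3 + 9x^2 + x + 6).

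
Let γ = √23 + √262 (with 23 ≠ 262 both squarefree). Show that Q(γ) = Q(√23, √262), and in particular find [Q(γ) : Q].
[Q(γ) : Q] = 4 (equivalently, Q(γ) = Q(√23, √262))

Obviously Q(γ) ⊆ Q(√23, √262), and [Q(√23, √262):Q] = 4 (since 23, 262 are distinct squarefree integers > 1 with 6026 not a perfect square). To show equality we compute the minimal polynomial of γ. From γ = √23 + √262: γ^2 = 23 + 2√(6026) + 262 = 285 + 2√(6026), so γ^2 - 285 = 2√(6026); squaring, (γ^2 - 285)^2 = 4·6026, i.e. γ^4 - 570γ^2 + 81225 - 24104 = 0, i.e. γ^4 - 570γ^2 + 57121 = 0. So γ is a root of x^4 - 570x^2 + 57121. This polynomial is irreducible over Q: it has no rational root (each ±√23 ± √262 is irrational), and any factorization into two quadratics over Q would force √(6026) ∈ Q (pairing opposite roots) or √23, √262 ∈ Q (other pairings), all impossible. Hence [Q(γ):Q] = 4 = [Q(√23, √262):Q], so Q(γ) = Q(√23, √262).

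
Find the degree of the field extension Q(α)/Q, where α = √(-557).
[Q(α):Q] = 2

[Q(α):Q] equals the degree of the minimal polynomial of α. Here α^2 = -557 and x^2 + 557 is irreducible (d = -557 is squarefree, ≠ 1, hence not a square), so deg(m_α) = 2. Thus [Q(α):Q] = 2.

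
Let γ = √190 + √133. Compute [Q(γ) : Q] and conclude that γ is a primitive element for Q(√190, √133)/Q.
[Q(γ) : Q] = 4 (equivalently, Q(γ) = Q(√190, √133))

Obviously Q(γ) ⊆ Q(√190, √133), and [Q(√190, √133):Q] = 4 (since 190, 133 are distinct squarefree integers > 1 with 25270 not a perfect square). To show equality we compute the minimal polynomial of γ. From γ = √190 + √133: γ^2 = 190 + 2√(25270) + 133 = 323 + 2√(25270), so γ^2 - 323 = 2√(25270); squaring, (γ^2 - 323)^2 = 4·25270, i.e. γ^4 - 646γ^2 + 104329 - 101080 = 0, i.e. γ^4 - 646γ^2 + 3249 = 0. So γ is a root of x^4 - 646x^2 + 3249. This polynomial is irreducible over Q: it has no rational root (each ±√190 ± √133 is irrational), and any factorization into two quadratics over Q would force √(25270) ∈ Q (pairing opposite roots) or √190, √133 ∈ Q (other pairings), all impossible. Hence [Q(γ):Q] = 4 = [Q(√190, √133):Q], so Q(γ) = Q(√190, √133).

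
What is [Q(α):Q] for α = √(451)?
[Q(α):Q] = 2

[Q(α):Q] equals the degree of the minimal polynomial of α. Here α^2 = 451 and x^2 - 451 is irreducible (d = 451 is squarefree, ≠ 1, hence not a square), so deg(m_α) = 2. Thus [Q(α):Q] = 2.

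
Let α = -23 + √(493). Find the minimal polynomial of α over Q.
m_α(x) = x^2 + 46x + 36

From α + 23 = √(493), squaring gives (α + 23)^2 = 493, i.e. α^2 + 46α + 529 = 493, so α^2 + 46α + 36 = 0. The discriminant of x^2 + 46x + 36 is (46)^2 - 4·(36) = 2116 - 144 = 1972, and 4·(493) is not a perfect square in Q since 493 is squarefree and ≠ 1. Hence x^2 + 46x + 36 is irreducible over Q and is the minimal polynomial of α.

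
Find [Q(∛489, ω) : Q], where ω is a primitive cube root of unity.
[Q(∛489, ω) : Q] = 6

[Q(∛489):Q] = 3 (min poly x^3 - 489, irreducible since 489 is not a perfect cube). [Q(ω):Q] = 2 (min poly x^2 + x + 1). Since Q(∛489) ⊂ R and ω ∉ R, we have ω ∉ Q(∛489), so x^2 + x + 1 remains irreducible over Q(∛489) and [Q(∛489, ω) : Q(∛489)] = 2. By the tower law, [Q(∛489, ω) : Q] = 3 · 2 = 6. (In fact Q(∛489, ω) is the splitting field of x^3 - 489 over Q.)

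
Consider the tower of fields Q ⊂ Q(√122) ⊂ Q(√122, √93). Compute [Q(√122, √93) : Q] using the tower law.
[Q(√122, √93) : Q] = 4

[Q(√122):Q] = 2 (min poly x^2 - 122, irreducible since 122 is squarefree > 1). For the top step, suppose √93 ∈ Q(√122), say √93 = c + d√122 with c, d ∈ Q. Squaring: 93 = c^2 + 122d^2 + 2cd√122. Since √122 ∉ Q this forces 2cd = 0. If d = 0 then √93 = c ∈ Q, contradicting 93 squarefree > 1. If c = 0 then 93 = 122d^2, so 122·93 = (122d)^2 is a perfect square in Q — but 122·93 = 11346 is not a perfect square (since 122 and 93 are distinct squarefree integers). Contradiction. Hence √93 ∉ Q(√122), so x^2 - 93 stays irreducible over Q(√122) and [Q(√122, √93) : Q(√122)] = 2. By the tower law, [Q(√122, √93) : Q] = 2 · 2 = 4.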